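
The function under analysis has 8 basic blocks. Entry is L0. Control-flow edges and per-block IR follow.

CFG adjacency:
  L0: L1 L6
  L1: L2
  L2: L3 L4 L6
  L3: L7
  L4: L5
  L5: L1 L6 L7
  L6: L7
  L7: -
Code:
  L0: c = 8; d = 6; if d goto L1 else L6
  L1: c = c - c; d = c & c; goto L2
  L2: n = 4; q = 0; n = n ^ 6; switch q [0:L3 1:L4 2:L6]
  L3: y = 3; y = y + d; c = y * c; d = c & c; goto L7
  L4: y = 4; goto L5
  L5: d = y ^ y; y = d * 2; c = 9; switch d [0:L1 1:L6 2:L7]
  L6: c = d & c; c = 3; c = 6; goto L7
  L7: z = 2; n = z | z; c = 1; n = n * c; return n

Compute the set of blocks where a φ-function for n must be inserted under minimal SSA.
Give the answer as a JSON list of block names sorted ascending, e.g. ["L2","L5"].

idom tree: L1←L0 L2←L1 L3←L2 L4←L2 L5←L4 L6←L0 L7←L0
Dom at joins:
  L1: preds {L0,L5}: {L0} ∩ {L0,L1,L2,L4,L5} = {L0}; idom=L0
  L6: preds {L0,L2,L5}: {L0} ∩ {L0,L1,L2} ∩ {L0,L1,L2,L4,L5} = {L0}; idom=L0
  L7: preds {L3,L5,L6}: {L0,L1,L2,L3} ∩ {L0,L1,L2,L4,L5} ∩ {L0,L6} = {L0}; idom=L0

DF walk-up:
  join L1 pred L0: · stop@L0
  join L1 pred L5: L5→L4→L2→L1 stop@L0
  join L6 pred L0: · stop@L0
  join L6 pred L2: L2→L1 stop@L0
  join L6 pred L5: L5→L4→L2→L1 stop@L0
  join L7 pred L3: L3→L2→L1 stop@L0
  join L7 pred L5: L5→L4→L2→L1 stop@L0
  join L7 pred L6: L6 stop@L0
  DF(L0)=∅
  DF(L1)={L1,L6,L7}
  DF(L2)={L1,L6,L7}
  DF(L3)={L7}
  DF(L4)={L1,L6,L7}
  DF(L5)={L1,L6,L7}
  DF(L6)={L7}
  DF(L7)=∅

φ for n: defs {L2,L7}
  DF⁺ = {L1,L6,L7}

Answer: ["L1", "L6", "L7"]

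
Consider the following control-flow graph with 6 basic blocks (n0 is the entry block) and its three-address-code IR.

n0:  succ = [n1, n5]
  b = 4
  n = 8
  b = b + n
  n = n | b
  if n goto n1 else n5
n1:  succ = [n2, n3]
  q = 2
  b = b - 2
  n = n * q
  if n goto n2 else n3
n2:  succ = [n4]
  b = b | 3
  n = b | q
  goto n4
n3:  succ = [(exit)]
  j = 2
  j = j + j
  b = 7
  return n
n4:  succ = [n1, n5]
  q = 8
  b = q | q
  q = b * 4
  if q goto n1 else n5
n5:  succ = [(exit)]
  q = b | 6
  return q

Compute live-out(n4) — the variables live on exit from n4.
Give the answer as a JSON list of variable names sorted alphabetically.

Answer: ["b", "n"]

Working:
def/use:
  n0: {b,n} / ∅
  n1: {b,n,q} / {b,n}
  n2: {b,n} / {b,q}
  n3: {b,j} / {n}
  n4: {b,q} / ∅
  n5: {q} / {b}

Live sets:
  n0: in=∅ out={b,n}
  n1: in={b,n} out={b,n,q}
  n2: in={b,q} out={n}
  n3: in={n} out=∅
  n4: in={n} out={b,n}
  n5: in={b} out=∅

live-out(n4) = ["b", "n"]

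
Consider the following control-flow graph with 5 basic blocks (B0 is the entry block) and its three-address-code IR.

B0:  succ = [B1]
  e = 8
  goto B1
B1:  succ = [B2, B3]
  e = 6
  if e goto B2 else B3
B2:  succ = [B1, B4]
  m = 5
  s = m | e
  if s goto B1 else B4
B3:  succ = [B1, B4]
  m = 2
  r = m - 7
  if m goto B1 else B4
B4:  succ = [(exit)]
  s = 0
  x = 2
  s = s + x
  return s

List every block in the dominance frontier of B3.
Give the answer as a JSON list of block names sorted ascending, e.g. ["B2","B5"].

Answer: ["B1", "B4"]

Derivation:
idom tree: B1←B0 B2←B1 B3←B1 B4←B1
Dom at joins:
  B1: preds {B0,B2,B3}: {B0} ∩ {B0,B1,B2} ∩ {B0,B1,B3} = {B0}; idom=B0
  B4: preds {B2,B3}: {B0,B1,B2} ∩ {B0,B1,B3} = {B0,B1}; idom=B1

Frontier:
  join B1 pred B0: · stop@B0
  join B1 pred B2: B2→B1 stop@B0
  join B1 pred B3: B3→B1 stop@B0
  join B4 pred B2: B2 stop@B1
  join B4 pred B3: B3 stop@B1
  B0: DF=∅
  B1: DF={B1}
  B2: DF={B1,B4}
  B3: DF={B1,B4}
  B4: DF=∅

DF(B3) = ["B1", "B4"]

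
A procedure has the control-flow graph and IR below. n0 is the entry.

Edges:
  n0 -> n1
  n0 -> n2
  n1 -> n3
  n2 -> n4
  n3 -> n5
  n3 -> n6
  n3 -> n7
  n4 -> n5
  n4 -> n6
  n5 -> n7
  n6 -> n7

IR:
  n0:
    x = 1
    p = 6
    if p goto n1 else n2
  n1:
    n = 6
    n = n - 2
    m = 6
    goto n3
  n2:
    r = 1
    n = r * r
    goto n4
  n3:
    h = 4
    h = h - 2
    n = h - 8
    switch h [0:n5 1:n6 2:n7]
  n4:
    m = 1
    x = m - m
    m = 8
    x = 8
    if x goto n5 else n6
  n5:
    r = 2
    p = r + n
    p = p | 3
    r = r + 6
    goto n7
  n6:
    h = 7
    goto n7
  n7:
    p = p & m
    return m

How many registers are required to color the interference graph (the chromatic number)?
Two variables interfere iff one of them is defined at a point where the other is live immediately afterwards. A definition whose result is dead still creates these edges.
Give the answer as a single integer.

Answer: 4

Derivation:
Block summaries:
  n0: {p,x} / ∅
  n1: {m,n} / ∅
  n2: {n,r} / ∅
  n3: {h,n} / ∅
  n4: {m,x} / ∅
  n5: {p,r} / {n}
  n6: {h} / ∅
  n7: {p} / {m,p}

Backward fixpoint:
  live n0: ∅→{p}
  live n1: {p}→{m,p}
  live n2: {p}→{n,p}
  live n3: {m,p}→{m,n,p}
  live n4: {n,p}→{m,n,p}
  live n5: {m,n}→{m,p}
  live n6: {m,p}→{m,p}
  live n7: {m,p}→∅

Interference:
  h↔{m,n,p}
  m↔{h,n,p,r,x}
  n↔{h,m,p,r,x}
  p↔{h,m,n,r,x}
  r↔{m,n,p}
  x↔{m,n,p}

Colouring:
  lower bound: {h,m,n,p} mutually conflict ⇒ χ ≥ 4
  4-colouring: R0={m}  R1={n}  R2={p}  R3={h,r,x}
  χ = 4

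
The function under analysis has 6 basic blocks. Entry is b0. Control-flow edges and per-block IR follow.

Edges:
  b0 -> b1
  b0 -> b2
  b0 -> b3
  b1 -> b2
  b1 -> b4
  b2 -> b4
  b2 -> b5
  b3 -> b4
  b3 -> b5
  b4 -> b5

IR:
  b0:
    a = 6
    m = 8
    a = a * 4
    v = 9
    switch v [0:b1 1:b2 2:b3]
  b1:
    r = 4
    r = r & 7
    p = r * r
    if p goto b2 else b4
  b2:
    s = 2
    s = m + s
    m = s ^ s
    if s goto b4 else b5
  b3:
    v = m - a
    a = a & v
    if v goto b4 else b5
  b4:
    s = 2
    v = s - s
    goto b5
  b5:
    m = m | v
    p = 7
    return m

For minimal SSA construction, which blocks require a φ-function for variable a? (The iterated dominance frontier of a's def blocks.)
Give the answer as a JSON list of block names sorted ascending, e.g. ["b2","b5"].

idom tree: b1←b0 b2←b0 b3←b0 b4←b0 b5←b0
Dom at joins:
  b2: preds {b0,b1}: {b0} ∩ {b0,b1} = {b0}; idom=b0
  b4: preds {b1,b2,b3}: {b0,b1} ∩ {b0,b2} ∩ {b0,b3} = {b0}; idom=b0
  b5: preds {b2,b3,b4}: {b0,b2} ∩ {b0,b3} ∩ {b0,b4} = {b0}; idom=b0

DF derivation:
  join b2 pred b0: · stop@b0
  join b2 pred b1: b1 stop@b0
  join b4 pred b1: b1 stop@b0
  join b4 pred b2: b2 stop@b0
  join b4 pred b3: b3 stop@b0
  join b5 pred b2: b2 stop@b0
  join b5 pred b3: b3 stop@b0
  join b5 pred b4: b4 stop@b0
  b0: DF=∅
  b1: DF={b2,b4}
  b2: DF={b4,b5}
  b3: DF={b4,b5}
  b4: DF={b5}
  b5: DF=∅

φ for a: defs {b0,b3}
  DF⁺ = {b4,b5}

Answer: ["b4", "b5"]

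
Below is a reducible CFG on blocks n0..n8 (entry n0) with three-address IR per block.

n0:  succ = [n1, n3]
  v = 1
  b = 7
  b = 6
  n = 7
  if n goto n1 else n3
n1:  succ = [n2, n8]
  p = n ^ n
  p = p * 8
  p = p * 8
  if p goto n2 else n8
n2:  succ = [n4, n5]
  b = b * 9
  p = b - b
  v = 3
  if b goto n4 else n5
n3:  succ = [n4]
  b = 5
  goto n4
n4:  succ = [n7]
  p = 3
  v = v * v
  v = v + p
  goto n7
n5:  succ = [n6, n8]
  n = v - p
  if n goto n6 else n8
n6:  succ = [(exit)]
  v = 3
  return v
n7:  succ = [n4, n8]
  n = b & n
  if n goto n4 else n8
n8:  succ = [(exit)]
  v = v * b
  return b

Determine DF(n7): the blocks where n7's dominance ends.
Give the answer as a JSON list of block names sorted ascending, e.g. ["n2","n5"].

idom tree: n1←n0 n2←n1 n3←n0 n4←n0 n5←n2 n6←n5 n7←n4 n8←n0
Dom∩ at merges:
  n4: preds {n2,n3,n7}: {n0,n1,n2} ∩ {n0,n3} ∩ {n0,n4,n7} = {n0}; idom=n0
  n8: preds {n1,n5,n7}: {n0,n1} ∩ {n0,n1,n2,n5} ∩ {n0,n4,n7} = {n0}; idom=n0

DF walk-up:
  join n4 pred n2: n2→n1 stop@n0
  join n4 pred n3: n3 stop@n0
  join n4 pred n7: n7→n4 stop@n0
  join n8 pred n1: n1 stop@n0
  join n8 pred n5: n5→n2→n1 stop@n0
  join n8 pred n7: n7→n4 stop@n0
  n0: DF=∅
  n1: DF={n4,n8}
  n2: DF={n4,n8}
  n3: DF={n4}
  n4: DF={n4,n8}
  n5: DF={n8}
  n6: DF=∅
  n7: DF={n4,n8}
  n8: DF=∅

DF(n7) = ["n4", "n8"]

Answer: ["n4", "n8"]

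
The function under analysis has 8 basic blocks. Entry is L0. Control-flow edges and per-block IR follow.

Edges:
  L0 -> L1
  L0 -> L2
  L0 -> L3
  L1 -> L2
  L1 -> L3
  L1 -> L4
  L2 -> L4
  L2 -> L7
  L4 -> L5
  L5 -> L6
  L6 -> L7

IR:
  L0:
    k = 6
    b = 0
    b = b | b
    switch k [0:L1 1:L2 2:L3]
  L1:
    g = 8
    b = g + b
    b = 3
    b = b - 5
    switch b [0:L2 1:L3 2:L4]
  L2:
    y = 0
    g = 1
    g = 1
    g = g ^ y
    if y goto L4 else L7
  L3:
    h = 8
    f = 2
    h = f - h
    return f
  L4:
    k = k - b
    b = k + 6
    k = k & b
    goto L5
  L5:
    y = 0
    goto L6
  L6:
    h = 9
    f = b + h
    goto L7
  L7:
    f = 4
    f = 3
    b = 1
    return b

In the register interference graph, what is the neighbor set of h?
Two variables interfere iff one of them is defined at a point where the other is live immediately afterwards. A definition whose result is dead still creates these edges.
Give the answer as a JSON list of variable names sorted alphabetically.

Answer: ["b", "f"]

Analysis:
def/use:
  L0 def {b,k} use ∅
  L1 def {b,g} use {b}
  L2 def {g,y} use ∅
  L3 def {f,h} use ∅
  L4 def {b,k} use {b,k}
  L5 def {y} use ∅
  L6 def {f,h} use {b}
  L7 def {b,f} use ∅

Liveness:
  L0 li=∅ lo={b,k}
  L1 li={b,k} lo={b,k}
  L2 li={b,k} lo={b,k}
  L3 li=∅ lo=∅
  L4 li={b,k} lo={b}
  L5 li={b} lo={b}
  L6 li={b} lo=∅
  L7 li=∅ lo=∅

Conflict graph:
  b — {g,h,k,y}
  f — {h}
  g — {b,k,y}
  h — {b,f}
  k — {b,g,y}
  y — {b,g,k}

N(h) = ["b", "f"]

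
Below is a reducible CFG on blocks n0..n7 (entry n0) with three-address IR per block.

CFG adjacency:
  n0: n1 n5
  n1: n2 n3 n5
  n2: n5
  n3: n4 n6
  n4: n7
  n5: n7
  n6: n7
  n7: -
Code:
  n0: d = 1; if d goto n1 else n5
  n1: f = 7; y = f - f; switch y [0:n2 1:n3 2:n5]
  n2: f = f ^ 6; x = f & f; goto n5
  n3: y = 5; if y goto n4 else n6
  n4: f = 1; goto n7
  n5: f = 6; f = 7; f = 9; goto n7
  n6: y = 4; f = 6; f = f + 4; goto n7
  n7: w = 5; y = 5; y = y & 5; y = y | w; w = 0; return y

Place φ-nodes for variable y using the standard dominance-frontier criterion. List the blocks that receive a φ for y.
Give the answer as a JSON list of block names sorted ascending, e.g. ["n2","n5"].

idom tree: n1←n0 n2←n1 n3←n1 n4←n3 n5←n0 n6←n3 n7←n0
Dom∩ at merges:
  n5: preds {n0,n1,n2}: {n0} ∩ {n0,n1} ∩ {n0,n1,n2} = {n0}; idom=n0
  n7: preds {n4,n5,n6}: {n0,n1,n3,n4} ∩ {n0,n5} ∩ {n0,n1,n3,n6} = {n0}; idom=n0

DF walk-up:
  n5←n0: walk · to n0
  n5←n1: walk n1 to n0
  n5←n2: walk n2→n1 to n0
  n7←n4: walk n4→n3→n1 to n0
  n7←n5: walk n5 to n0
  n7←n6: walk n6→n3→n1 to n0
  n0: DF=∅
  n1: DF={n5,n7}
  n2: DF={n5}
  n3: DF={n7}
  n4: DF={n7}
  n5: DF={n7}
  n6: DF={n7}
  n7: DF=∅

φ for y: defs {n1,n3,n6,n7}
  DF⁺ = {n5,n7}

Answer: ["n5", "n7"]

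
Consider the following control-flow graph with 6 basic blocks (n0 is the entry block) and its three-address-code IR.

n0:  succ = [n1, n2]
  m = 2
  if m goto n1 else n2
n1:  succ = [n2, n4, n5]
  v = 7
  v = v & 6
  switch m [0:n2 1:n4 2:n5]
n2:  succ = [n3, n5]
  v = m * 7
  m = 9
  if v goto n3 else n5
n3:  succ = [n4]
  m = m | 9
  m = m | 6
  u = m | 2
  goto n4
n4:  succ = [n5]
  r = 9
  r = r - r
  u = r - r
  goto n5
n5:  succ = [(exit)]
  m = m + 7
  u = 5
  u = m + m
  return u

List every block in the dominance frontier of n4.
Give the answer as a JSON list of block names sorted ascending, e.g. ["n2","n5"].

Answer: ["n5"]

Derivation:
idom tree: n1←n0 n2←n0 n3←n2 n4←n0 n5←n0
Dom∩ at merges:
  n2: preds {n0,n1}: {n0} ∩ {n0,n1} = {n0}; idom=n0
  n4: preds {n1,n3}: {n0,n1} ∩ {n0,n2,n3} = {n0}; idom=n0
  n5: preds {n1,n2,n4}: {n0,n1} ∩ {n0,n2} ∩ {n0,n4} = {n0}; idom=n0

DF walk-up:
  join n2 pred n0: · stop@n0
  join n2 pred n1: n1 stop@n0
  join n4 pred n1: n1 stop@n0
  join n4 pred n3: n3→n2 stop@n0
  join n5 pred n1: n1 stop@n0
  join n5 pred n2: n2 stop@n0
  join n5 pred n4: n4 stop@n0
  n0: DF=∅
  n1: DF={n2,n4,n5}
  n2: DF={n4,n5}
  n3: DF={n4}
  n4: DF={n5}
  n5: DF=∅

DF(n4) = ["n5"]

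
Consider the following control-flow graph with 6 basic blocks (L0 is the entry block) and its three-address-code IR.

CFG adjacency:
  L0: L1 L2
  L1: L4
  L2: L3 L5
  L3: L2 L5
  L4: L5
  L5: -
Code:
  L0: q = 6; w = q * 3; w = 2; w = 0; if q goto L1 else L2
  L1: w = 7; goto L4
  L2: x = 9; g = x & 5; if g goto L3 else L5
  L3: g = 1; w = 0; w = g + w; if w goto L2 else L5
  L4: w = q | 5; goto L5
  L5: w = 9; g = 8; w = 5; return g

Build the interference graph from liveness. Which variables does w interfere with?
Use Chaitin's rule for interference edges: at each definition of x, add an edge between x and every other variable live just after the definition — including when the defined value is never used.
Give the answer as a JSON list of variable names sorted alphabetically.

Answer: ["g", "q"]

Analysis:
Per-block:
  L0: {q,w} / ∅
  L1: {w} / ∅
  L2: {g,x} / ∅
  L3: {g,w} / ∅
  L4: {w} / {q}
  L5: {g,w} / ∅

Liveness:
  L0 li=∅ lo={q}
  L1 li={q} lo={q}
  L2 li=∅ lo=∅
  L3 li=∅ lo=∅
  L4 li={q} lo=∅
  L5 li=∅ lo=∅

Interference:
  g — {w}
  q — {w}
  w — {g,q}
  x — ∅

N(w) = ["g", "q"]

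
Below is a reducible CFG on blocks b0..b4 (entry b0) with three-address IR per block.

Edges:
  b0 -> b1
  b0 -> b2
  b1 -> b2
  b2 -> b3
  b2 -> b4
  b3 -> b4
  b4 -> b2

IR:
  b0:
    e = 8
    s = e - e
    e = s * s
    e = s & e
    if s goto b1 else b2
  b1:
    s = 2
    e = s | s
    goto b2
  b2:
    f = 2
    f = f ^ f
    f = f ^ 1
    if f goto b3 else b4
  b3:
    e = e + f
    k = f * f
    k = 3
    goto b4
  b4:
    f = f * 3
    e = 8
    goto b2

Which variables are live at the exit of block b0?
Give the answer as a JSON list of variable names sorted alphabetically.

Answer: ["e"]

Derivation:
Per-block:
  b0: def={e,s} ue=∅
  b1: def={e,s} ue=∅
  b2: def={f} ue=∅
  b3: def={e,k} ue={e,f}
  b4: def={e,f} ue={f}

Liveness:
  b0 li=∅ lo={e}
  b1 li=∅ lo={e}
  b2 li={e} lo={e,f}
  b3 li={e,f} lo={f}
  b4 li={f} lo={e}

live-out(b0) = ["e"]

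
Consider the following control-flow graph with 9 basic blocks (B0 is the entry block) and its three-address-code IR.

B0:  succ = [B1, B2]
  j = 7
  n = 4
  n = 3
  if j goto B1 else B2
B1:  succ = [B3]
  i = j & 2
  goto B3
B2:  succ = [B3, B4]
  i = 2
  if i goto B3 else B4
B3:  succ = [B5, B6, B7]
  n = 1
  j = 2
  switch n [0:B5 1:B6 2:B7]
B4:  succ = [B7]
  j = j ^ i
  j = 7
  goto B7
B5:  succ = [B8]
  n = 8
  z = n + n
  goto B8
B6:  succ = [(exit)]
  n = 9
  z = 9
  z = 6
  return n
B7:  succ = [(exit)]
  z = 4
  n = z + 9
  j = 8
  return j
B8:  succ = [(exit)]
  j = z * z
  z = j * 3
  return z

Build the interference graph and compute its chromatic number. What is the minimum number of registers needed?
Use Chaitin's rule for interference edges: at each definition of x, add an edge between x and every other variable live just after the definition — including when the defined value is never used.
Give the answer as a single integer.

Answer: 2

Analysis:
def/use:
  B0: def={j,n} ue=∅
  B1: def={i} ue={j}
  B2: def={i} ue=∅
  B3: def={j,n} ue=∅
  B4: def={j} ue={i,j}
  B5: def={n,z} ue=∅
  B6: def={n,z} ue=∅
  B7: def={j,n,z} ue=∅
  B8: def={j,z} ue={z}

Liveness:
  live B0: ∅→{j}
  live B1: {j}→∅
  live B2: {j}→{i,j}
  live B3: ∅→∅
  live B4: {i,j}→∅
  live B5: ∅→{z}
  live B6: ∅→∅
  live B7: ∅→∅
  live B8: {z}→∅

Interfere edges:
  i — {j}
  j — {i,n}
  n — {j,z}
  z — {n}

Colouring:
  lower bound: {i,j} mutually conflict ⇒ χ ≥ 2
  2-colouring: c0={j,z}  c1={i,n}
  χ = 2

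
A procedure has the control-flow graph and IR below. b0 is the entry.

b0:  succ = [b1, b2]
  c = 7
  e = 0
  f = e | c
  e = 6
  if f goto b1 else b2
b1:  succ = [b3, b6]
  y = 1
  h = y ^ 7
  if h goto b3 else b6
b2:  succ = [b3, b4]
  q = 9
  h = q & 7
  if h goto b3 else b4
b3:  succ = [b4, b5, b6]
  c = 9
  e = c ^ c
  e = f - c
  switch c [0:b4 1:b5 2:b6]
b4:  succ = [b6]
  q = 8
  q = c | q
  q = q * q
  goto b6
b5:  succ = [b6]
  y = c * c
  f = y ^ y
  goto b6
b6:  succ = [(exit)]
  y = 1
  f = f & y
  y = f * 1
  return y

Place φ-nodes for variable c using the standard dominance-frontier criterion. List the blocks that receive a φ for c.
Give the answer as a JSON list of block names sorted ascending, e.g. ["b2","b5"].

idom tree: b1←b0 b2←b0 b3←b0 b4←b0 b5←b3 b6←b0
Dom at joins:
  b3: preds {b1,b2}: {b0,b1} ∩ {b0,b2} = {b0}; idom=b0
  b4: preds {b2,b3}: {b0,b2} ∩ {b0,b3} = {b0}; idom=b0
  b6: preds {b1,b3,b4,b5}: {b0,b1} ∩ {b0,b3} ∩ {b0,b4} ∩ {b0,b3,b5} = {b0}; idom=b0

DF walk-up:
  join b3 pred b1: b1 stop@b0
  join b3 pred b2: b2 stop@b0
  join b4 pred b2: b2 stop@b0
  join b4 pred b3: b3 stop@b0
  join b6 pred b1: b1 stop@b0
  join b6 pred b3: b3 stop@b0
  join b6 pred b4: b4 stop@b0
  join b6 pred b5: b5→b3 stop@b0
  b0: DF=∅
  b1: DF={b3,b6}
  b2: DF={b3,b4}
  b3: DF={b4,b6}
  b4: DF={b6}
  b5: DF={b6}
  b6: DF=∅

φ for c: defs {b0,b3}
  DF⁺ = {b4,b6}

Answer: ["b4", "b6"]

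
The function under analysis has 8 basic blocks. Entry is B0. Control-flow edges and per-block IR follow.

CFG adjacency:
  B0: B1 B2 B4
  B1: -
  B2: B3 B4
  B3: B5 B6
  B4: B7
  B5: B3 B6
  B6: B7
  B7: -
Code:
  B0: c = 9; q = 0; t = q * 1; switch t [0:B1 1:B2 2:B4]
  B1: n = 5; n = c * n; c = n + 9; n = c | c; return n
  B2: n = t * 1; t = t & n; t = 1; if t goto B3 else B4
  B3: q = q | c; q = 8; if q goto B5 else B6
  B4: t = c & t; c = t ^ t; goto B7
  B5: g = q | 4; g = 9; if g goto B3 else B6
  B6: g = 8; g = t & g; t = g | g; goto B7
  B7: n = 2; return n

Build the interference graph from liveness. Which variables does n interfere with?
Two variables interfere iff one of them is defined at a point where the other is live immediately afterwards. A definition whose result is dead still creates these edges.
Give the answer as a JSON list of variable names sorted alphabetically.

def/use:
  B0: {c,q,t} / ∅
  B1: {c,n} / {c}
  B2: {n,t} / {t}
  B3: {q} / {c,q}
  B4: {c,t} / {c,t}
  B5: {g} / {q}
  B6: {g,t} / {t}
  B7: {n} / ∅

Liveness:
  B0: in=∅ out={c,q,t}
  B1: in={c} out=∅
  B2: in={c,q,t} out={c,q,t}
  B3: in={c,q,t} out={c,q,t}
  B4: in={c,t} out=∅
  B5: in={c,q,t} out={c,q,t}
  B6: in={t} out=∅
  B7: in=∅ out=∅

Interfere edges:
  c — {g,n,q,t}
  g — {c,q,t}
  n — {c,q,t}
  q — {c,g,n,t}
  t — {c,g,n,q}

N(n) = ["c", "q", "t"]

Answer: ["c", "q", "t"]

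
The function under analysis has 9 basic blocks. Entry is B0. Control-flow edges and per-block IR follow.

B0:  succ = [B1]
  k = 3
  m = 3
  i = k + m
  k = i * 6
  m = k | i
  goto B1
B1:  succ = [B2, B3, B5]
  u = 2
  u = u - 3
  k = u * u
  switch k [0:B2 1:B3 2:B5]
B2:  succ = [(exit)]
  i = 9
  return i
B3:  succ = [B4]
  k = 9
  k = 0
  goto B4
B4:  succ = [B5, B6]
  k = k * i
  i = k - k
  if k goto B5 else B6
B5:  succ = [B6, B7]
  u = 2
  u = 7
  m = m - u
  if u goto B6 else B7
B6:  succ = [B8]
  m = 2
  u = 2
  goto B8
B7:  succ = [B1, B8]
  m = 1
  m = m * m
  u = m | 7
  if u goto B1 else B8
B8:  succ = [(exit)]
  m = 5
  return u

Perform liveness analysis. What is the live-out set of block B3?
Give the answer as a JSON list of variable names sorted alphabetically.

Answer: ["i", "k", "m"]

Working:
def/use:
  B0: def={i,k,m} ue=∅
  B1: def={k,u} ue=∅
  B2: def={i} ue=∅
  B3: def={k} ue=∅
  B4: def={i,k} ue={i,k}
  B5: def={m,u} ue={m}
  B6: def={m,u} ue=∅
  B7: def={m,u} ue=∅
  B8: def={m} ue={u}

Live sets:
  live B0: ∅→{i,m}
  live B1: {i,m}→{i,m}
  live B2: ∅→∅
  live B3: {i,m}→{i,k,m}
  live B4: {i,k,m}→{i,m}
  live B5: {i,m}→{i}
  live B6: ∅→{u}
  live B7: {i}→{i,m,u}
  live B8: {u}→∅

live-out(B3) = ["i", "k", "m"]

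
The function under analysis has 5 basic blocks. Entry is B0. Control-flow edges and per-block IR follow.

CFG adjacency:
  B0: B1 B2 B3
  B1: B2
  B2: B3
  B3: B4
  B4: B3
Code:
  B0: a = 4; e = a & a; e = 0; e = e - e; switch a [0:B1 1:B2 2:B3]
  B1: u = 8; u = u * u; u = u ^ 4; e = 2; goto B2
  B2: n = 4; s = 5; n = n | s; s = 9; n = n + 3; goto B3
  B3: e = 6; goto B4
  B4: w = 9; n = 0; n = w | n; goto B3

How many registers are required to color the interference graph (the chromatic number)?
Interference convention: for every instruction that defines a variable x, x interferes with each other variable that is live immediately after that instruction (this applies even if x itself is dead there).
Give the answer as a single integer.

def/use:
  B0: def={a,e} ue=∅
  B1: def={e,u} ue=∅
  B2: def={n,s} ue=∅
  B3: def={e} ue=∅
  B4: def={n,w} ue=∅

Liveness:
  B0: in=∅ out=∅
  B1: in=∅ out=∅
  B2: in=∅ out=∅
  B3: in=∅ out=∅
  B4: in=∅ out=∅

Interfere edges:
  a: {e}
  e: {a}
  n: {s,w}
  s: {n}
  u: ∅
  w: {n}

Chromatic number:
  {a,e} pairwise interfere (2-clique) ⇒ χ ≥ 2
  assign a→R0 e→R1 n→R0 s→R1 u→R0 w→R1 — no edge inside a register ⇒ χ ≤ 2
  χ = 2

Answer: 2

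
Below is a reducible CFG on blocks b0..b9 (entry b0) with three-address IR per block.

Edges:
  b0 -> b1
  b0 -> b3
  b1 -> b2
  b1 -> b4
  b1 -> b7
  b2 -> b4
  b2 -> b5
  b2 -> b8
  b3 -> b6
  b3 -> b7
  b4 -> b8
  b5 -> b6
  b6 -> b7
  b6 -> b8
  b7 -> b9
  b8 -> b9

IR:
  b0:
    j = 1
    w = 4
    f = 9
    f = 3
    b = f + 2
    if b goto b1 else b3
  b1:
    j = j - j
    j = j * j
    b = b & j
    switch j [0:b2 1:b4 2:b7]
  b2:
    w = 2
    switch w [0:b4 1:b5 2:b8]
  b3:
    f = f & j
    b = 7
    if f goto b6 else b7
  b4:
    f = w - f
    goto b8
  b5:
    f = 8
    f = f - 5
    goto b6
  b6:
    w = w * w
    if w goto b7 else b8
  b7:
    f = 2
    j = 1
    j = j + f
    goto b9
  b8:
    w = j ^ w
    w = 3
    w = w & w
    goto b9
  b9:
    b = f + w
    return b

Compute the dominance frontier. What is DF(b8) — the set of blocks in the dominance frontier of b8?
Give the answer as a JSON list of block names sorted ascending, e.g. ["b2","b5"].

Answer: ["b9"]

Working:
idom tree: b1←b0 b2←b1 b3←b0 b4←b1 b5←b2 b6←b0 b7←b0 b8←b0 b9←b0
Dom∩ at merges:
  b4: preds {b1,b2}: {b0,b1} ∩ {b0,b1,b2} = {b0,b1}; idom=b1
  b6: preds {b3,b5}: {b0,b3} ∩ {b0,b1,b2,b5} = {b0}; idom=b0
  b7: preds {b1,b3,b6}: {b0,b1} ∩ {b0,b3} ∩ {b0,b6} = {b0}; idom=b0
  b8: preds {b2,b4,b6}: {b0,b1,b2} ∩ {b0,b1,b4} ∩ {b0,b6} = {b0}; idom=b0
  b9: preds {b7,b8}: {b0,b7} ∩ {b0,b8} = {b0}; idom=b0

DF derivation:
  join b4 pred b1: · stop@b1
  join b4 pred b2: b2 stop@b1
  join b6 pred b3: b3 stop@b0
  join b6 pred b5: b5→b2→b1 stop@b0
  join b7 pred b1: b1 stop@b0
  join b7 pred b3: b3 stop@b0
  join b7 pred b6: b6 stop@b0
  join b8 pred b2: b2→b1 stop@b0
  join b8 pred b4: b4→b1 stop@b0
  join b8 pred b6: b6 stop@b0
  join b9 pred b7: b7 stop@b0
  join b9 pred b8: b8 stop@b0
  DF(b0)=∅
  DF(b1)={b6,b7,b8}
  DF(b2)={b4,b6,b8}
  DF(b3)={b6,b7}
  DF(b4)={b8}
  DF(b5)={b6}
  DF(b6)={b7,b8}
  DF(b7)={b9}
  DF(b8)={b9}
  DF(b9)=∅

DF(b8) = ["b9"]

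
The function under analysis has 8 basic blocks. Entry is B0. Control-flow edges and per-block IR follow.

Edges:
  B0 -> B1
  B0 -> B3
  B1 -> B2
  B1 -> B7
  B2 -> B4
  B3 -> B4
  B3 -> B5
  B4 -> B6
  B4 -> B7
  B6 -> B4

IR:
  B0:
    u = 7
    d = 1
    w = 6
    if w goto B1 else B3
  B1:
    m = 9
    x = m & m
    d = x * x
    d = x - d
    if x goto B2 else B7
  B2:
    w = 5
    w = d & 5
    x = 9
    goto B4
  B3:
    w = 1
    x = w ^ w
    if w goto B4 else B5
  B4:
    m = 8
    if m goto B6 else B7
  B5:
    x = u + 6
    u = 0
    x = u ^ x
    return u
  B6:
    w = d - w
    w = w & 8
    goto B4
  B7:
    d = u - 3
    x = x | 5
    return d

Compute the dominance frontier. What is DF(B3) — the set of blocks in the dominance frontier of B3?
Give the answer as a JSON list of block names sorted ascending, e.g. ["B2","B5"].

Answer: ["B4"]

Analysis:
idom tree: B1←B0 B2←B1 B3←B0 B4←B0 B5←B3 B6←B4 B7←B0
Join-block Dom:
  B4: preds {B2,B3,B6}: {B0,B1,B2} ∩ {B0,B3} ∩ {B0,B4,B6} = {B0}; idom=B0
  B7: preds {B1,B4}: {B0,B1} ∩ {B0,B4} = {B0}; idom=B0

DF derivation:
  B4←B2: walk B2→B1 to B0
  B4←B3: walk B3 to B0
  B4←B6: walk B6→B4 to B0
  B7←B1: walk B1 to B0
  B7←B4: walk B4 to B0
  DF(B0)=∅
  DF(B1)={B4,B7}
  DF(B2)={B4}
  DF(B3)={B4}
  DF(B4)={B4,B7}
  DF(B5)=∅
  DF(B6)={B4}
  DF(B7)=∅

DF(B3) = ["B4"]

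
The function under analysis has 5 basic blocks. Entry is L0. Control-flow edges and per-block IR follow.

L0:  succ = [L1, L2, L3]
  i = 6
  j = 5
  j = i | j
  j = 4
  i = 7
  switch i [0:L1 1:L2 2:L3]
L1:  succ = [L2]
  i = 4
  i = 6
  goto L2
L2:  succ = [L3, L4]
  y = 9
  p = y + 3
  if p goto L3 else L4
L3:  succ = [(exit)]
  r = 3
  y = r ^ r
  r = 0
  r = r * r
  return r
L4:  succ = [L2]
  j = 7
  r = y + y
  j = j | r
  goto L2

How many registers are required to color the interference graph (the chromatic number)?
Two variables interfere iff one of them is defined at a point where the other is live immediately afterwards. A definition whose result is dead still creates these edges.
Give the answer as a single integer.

Per-block:
  L0: def={i,j} ue=∅
  L1: def={i} ue=∅
  L2: def={p,y} ue=∅
  L3: def={r,y} ue=∅
  L4: def={j,r} ue={y}

Backward fixpoint:
  L0 li=∅ lo=∅
  L1 li=∅ lo=∅
  L2 li=∅ lo={y}
  L3 li=∅ lo=∅
  L4 li={y} lo=∅

Interference:
  i: {j}
  j: {i,r,y}
  p: {y}
  r: {j}
  y: {j,p}

Colouring:
  lower bound: {i,j} mutually conflict ⇒ χ ≥ 2
  assign i→R1 j→R0 p→R0 r→R1 y→R1 — no edge inside a register ⇒ χ ≤ 2
  χ = 2

Answer: 2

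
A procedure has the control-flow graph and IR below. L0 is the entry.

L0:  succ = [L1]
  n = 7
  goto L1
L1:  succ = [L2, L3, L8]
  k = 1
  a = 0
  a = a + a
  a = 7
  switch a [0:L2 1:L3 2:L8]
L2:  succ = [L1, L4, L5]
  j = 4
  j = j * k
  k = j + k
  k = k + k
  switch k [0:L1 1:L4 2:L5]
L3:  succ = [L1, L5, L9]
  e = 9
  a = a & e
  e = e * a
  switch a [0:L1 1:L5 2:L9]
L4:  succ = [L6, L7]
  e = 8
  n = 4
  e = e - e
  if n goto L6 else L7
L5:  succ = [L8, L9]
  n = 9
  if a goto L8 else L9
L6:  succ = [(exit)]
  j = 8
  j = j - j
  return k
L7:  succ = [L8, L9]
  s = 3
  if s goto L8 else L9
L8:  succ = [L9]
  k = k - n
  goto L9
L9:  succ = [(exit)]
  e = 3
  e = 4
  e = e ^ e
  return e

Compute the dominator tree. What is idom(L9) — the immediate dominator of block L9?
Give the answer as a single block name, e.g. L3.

idom tree: L1←L0 L2←L1 L3←L1 L4←L2 L5←L1 L6←L4 L7←L4 L8←L1 L9←L1
Dom∩ at merges:
  L1: preds {L0,L2,L3}: {L0} ∩ {L0,L1,L2} ∩ {L0,L1,L3} = {L0}; idom=L0
  L5: preds {L2,L3}: {L0,L1,L2} ∩ {L0,L1,L3} = {L0,L1}; idom=L1
  L8: preds {L1,L5,L7}: {L0,L1} ∩ {L0,L1,L5} ∩ {L0,L1,L2,L4,L7} = {L0,L1}; idom=L1
  L9: preds {L3,L5,L7,L8}: {L0,L1,L3} ∩ {L0,L1,L5} ∩ {L0,L1,L2,L4,L7} ∩ {L0,L1,L8} = {L0,L1}; idom=L1

idom(L9) = L1

Answer: L1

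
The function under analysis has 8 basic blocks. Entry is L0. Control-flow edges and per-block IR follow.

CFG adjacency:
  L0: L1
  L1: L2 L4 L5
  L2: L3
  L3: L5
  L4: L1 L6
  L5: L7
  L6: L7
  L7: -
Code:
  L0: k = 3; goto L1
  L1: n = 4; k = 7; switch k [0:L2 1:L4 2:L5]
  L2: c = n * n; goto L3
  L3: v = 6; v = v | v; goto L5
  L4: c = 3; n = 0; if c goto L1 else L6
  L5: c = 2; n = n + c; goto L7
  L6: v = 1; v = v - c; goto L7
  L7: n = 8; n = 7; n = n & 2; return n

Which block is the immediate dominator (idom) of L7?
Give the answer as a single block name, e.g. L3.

Answer: L1

Working:
idom tree: L1←L0 L2←L1 L3←L2 L4←L1 L5←L1 L6←L4 L7←L1
Dom∩ at merges:
  L1: preds {L0,L4}: {L0} ∩ {L0,L1,L4} = {L0}; idom=L0
  L5: preds {L1,L3}: {L0,L1} ∩ {L0,L1,L2,L3} = {L0,L1}; idom=L1
  L7: preds {L5,L6}: {L0,L1,L5} ∩ {L0,L1,L4,L6} = {L0,L1}; idom=L1

idom(L7) = L1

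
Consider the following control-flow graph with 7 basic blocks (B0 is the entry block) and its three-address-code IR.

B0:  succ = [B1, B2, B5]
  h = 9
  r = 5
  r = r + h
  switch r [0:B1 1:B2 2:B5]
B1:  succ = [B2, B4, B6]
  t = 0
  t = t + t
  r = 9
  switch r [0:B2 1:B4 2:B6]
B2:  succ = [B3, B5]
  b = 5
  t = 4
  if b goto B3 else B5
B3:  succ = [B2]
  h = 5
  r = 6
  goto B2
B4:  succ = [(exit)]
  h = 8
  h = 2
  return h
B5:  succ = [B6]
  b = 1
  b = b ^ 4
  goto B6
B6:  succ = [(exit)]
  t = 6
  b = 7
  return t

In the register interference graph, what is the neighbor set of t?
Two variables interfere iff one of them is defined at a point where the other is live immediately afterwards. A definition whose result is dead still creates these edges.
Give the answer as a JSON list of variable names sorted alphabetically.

def/use:
  B0: {h,r} / ∅
  B1: {r,t} / ∅
  B2: {b,t} / ∅
  B3: {h,r} / ∅
  B4: {h} / ∅
  B5: {b} / ∅
  B6: {b,t} / ∅

Backward fixpoint:
  B0 li=∅ lo=∅
  B1 li=∅ lo=∅
  B2 li=∅ lo=∅
  B3 li=∅ lo=∅
  B4 li=∅ lo=∅
  B5 li=∅ lo=∅
  B6 li=∅ lo=∅

Conflict graph:
  b: {t}
  h: {r}
  r: {h}
  t: {b}

N(t) = ["b"]

Answer: ["b"]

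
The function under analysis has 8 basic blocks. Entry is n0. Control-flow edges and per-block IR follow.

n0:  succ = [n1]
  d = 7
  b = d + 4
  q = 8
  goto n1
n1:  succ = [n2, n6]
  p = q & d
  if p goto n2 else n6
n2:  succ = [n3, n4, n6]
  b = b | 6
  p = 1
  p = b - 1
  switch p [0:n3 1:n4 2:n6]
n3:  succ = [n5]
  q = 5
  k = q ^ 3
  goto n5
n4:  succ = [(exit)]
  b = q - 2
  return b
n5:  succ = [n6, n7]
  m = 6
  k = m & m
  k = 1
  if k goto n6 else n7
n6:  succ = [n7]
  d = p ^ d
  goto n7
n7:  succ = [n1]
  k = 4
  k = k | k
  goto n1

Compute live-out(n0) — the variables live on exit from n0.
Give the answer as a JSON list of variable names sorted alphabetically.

Per-block:
  n0: {b,d,q} / ∅
  n1: {p} / {d,q}
  n2: {b,p} / {b}
  n3: {k,q} / ∅
  n4: {b} / {q}
  n5: {k,m} / ∅
  n6: {d} / {d,p}
  n7: {k} / ∅

Liveness:
  live n0: ∅→{b,d,q}
  live n1: {b,d,q}→{b,d,p,q}
  live n2: {b,d,q}→{b,d,p,q}
  live n3: {b,d,p}→{b,d,p,q}
  live n4: {q}→∅
  live n5: {b,d,p,q}→{b,d,p,q}
  live n6: {b,d,p,q}→{b,d,q}
  live n7: {b,d,q}→{b,d,q}

live-out(n0) = ["b", "d", "q"]

Answer: ["b", "d", "q"]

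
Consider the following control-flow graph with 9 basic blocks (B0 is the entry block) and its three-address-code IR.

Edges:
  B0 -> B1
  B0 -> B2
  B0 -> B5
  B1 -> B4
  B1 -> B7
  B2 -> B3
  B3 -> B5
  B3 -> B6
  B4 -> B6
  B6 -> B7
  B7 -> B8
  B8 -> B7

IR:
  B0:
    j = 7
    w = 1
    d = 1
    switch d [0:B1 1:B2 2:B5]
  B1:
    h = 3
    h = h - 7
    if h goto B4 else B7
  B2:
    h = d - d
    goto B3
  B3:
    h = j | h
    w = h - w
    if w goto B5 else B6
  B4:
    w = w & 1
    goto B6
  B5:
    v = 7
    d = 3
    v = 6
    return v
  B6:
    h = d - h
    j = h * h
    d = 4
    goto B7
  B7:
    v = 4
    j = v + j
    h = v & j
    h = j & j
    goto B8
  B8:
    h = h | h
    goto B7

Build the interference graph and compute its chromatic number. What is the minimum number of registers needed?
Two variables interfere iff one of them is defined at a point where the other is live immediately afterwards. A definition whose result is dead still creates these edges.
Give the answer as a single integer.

Answer: 4

Derivation:
Per-block:
  B0: {d,j,w} / ∅
  B1: {h} / ∅
  B2: {h} / {d}
  B3: {h,w} / {h,j,w}
  B4: {w} / {w}
  B5: {d,v} / ∅
  B6: {d,h,j} / {d,h}
  B7: {h,j,v} / {j}
  B8: {h} / {h}

Live sets:
  live B0: ∅→{d,j,w}
  live B1: {d,j,w}→{d,h,j,w}
  live B2: {d,j,w}→{d,h,j,w}
  live B3: {d,h,j,w}→{d,h}
  live B4: {d,h,w}→{d,h}
  live B5: ∅→∅
  live B6: {d,h}→{j}
  live B7: {j}→{h,j}
  live B8: {h,j}→{j}

Interfere edges:
  d: {h,j,w}
  h: {d,j,w}
  j: {d,h,v,w}
  v: {j}
  w: {d,h,j}

Chromatic number:
  lower bound: {d,h,j,w} mutually conflict ⇒ χ ≥ 4
  4-colouring: r0={j}  r1={d,v}  r2={h}  r3={w}
  χ = 4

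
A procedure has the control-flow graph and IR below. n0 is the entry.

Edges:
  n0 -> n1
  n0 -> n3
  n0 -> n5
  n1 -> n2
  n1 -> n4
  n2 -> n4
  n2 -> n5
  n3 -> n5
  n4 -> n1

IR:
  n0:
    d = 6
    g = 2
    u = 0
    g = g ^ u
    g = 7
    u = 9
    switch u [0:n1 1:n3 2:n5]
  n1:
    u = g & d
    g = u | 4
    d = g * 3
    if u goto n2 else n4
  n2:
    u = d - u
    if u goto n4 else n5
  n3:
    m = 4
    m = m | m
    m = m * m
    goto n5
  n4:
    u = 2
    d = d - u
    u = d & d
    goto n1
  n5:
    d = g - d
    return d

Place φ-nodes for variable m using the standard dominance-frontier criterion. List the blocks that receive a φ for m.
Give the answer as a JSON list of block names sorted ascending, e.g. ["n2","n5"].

Answer: ["n5"]

Working:
idom tree: n1←n0 n2←n1 n3←n0 n4←n1 n5←n0
Dom∩ at merges:
  n1: preds {n0,n4}: {n0} ∩ {n0,n1,n4} = {n0}; idom=n0
  n4: preds {n1,n2}: {n0,n1} ∩ {n0,n1,n2} = {n0,n1}; idom=n1
  n5: preds {n0,n2,n3}: {n0} ∩ {n0,n1,n2} ∩ {n0,n3} = {n0}; idom=n0

Frontier:
  n1←n0: walk · to n0
  n1←n4: walk n4→n1 to n0
  n4←n1: walk · to n1
  n4←n2: walk n2 to n1
  n5←n0: walk · to n0
  n5←n2: walk n2→n1 to n0
  n5←n3: walk n3 to n0
  n0: DF=∅
  n1: DF={n1,n5}
  n2: DF={n4,n5}
  n3: DF={n5}
  n4: DF={n1}
  n5: DF=∅

φ for m: defs {n3}
  DF⁺ = {n5}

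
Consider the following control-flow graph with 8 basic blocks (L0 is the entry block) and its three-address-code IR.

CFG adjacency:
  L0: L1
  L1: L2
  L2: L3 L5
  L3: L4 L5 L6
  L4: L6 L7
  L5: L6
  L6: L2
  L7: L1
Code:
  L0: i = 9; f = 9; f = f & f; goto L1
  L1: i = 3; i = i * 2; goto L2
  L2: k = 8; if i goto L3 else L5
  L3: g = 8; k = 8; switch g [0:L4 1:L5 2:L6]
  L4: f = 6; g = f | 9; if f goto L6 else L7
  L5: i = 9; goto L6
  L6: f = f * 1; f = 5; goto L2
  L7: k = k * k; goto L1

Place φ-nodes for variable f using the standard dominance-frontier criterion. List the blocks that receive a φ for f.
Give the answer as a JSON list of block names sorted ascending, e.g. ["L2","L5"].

idom tree: L1←L0 L2←L1 L3←L2 L4←L3 L5←L2 L6←L2 L7←L4
Join-block Dom:
  L1: preds {L0,L7}: {L0} ∩ {L0,L1,L2,L3,L4,L7} = {L0}; idom=L0
  L2: preds {L1,L6}: {L0,L1} ∩ {L0,L1,L2,L6} = {L0,L1}; idom=L1
  L5: preds {L2,L3}: {L0,L1,L2} ∩ {L0,L1,L2,L3} = {L0,L1,L2}; idom=L2
  L6: preds {L3,L4,L5}: {L0,L1,L2,L3} ∩ {L0,L1,L2,L3,L4} ∩ {L0,L1,L2,L5} = {L0,L1,L2}; idom=L2

DF derivation:
  L1←L0: walk · to L0
  L1←L7: walk L7→L4→L3→L2→L1 to L0
  L2←L1: walk · to L1
  L2←L6: walk L6→L2 to L1
  L5←L2: walk · to L2
  L5←L3: walk L3 to L2
  L6←L3: walk L3 to L2
  L6←L4: walk L4→L3 to L2
  L6←L5: walk L5 to L2
  DF(L0)=∅
  DF(L1)={L1}
  DF(L2)={L1,L2}
  DF(L3)={L1,L5,L6}
  DF(L4)={L1,L6}
  DF(L5)={L6}
  DF(L6)={L2}
  DF(L7)={L1}

φ for f: defs {L0,L4,L6}
  DF⁺ = {L1,L2,L6}

Answer: ["L1", "L2", "L6"]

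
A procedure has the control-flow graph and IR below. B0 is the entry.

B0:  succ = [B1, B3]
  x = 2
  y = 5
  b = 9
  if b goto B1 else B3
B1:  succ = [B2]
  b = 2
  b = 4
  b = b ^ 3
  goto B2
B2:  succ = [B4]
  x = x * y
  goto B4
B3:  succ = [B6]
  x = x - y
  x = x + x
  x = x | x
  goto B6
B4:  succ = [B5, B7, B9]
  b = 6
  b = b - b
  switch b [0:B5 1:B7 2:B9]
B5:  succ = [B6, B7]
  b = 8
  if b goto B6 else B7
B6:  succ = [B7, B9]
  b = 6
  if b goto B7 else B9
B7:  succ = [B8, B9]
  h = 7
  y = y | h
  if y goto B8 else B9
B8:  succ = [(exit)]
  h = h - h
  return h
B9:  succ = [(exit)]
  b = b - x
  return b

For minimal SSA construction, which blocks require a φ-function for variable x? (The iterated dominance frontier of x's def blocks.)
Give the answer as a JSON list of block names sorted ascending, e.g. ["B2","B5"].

Answer: ["B6", "B7", "B9"]

Working:
idom tree: B1←B0 B2←B1 B3←B0 B4←B2 B5←B4 B6←B0 B7←B0 B8←B7 B9←B0
Dom∩ at merges:
  B6: preds {B3,B5}: {B0,B3} ∩ {B0,B1,B2,B4,B5} = {B0}; idom=B0
  B7: preds {B4,B5,B6}: {B0,B1,B2,B4} ∩ {B0,B1,B2,B4,B5} ∩ {B0,B6} = {B0}; idom=B0
  B9: preds {B4,B6,B7}: {B0,B1,B2,B4} ∩ {B0,B6} ∩ {B0,B7} = {B0}; idom=B0

DF walk-up:
  B6←B3: walk B3 to B0
  B6←B5: walk B5→B4→B2→B1 to B0
  B7←B4: walk B4→B2→B1 to B0
  B7←B5: walk B5→B4→B2→B1 to B0
  B7←B6: walk B6 to B0
  B9←B4: walk B4→B2→B1 to B0
  B9←B6: walk B6 to B0
  B9←B7: walk B7 to B0
  B0 → ∅
  B1 → {B6,B7,B9}
  B2 → {B6,B7,B9}
  B3 → {B6}
  B4 → {B6,B7,B9}
  B5 → {B6,B7}
  B6 → {B7,B9}
  B7 → {B9}
  B8 → ∅
  B9 → ∅

φ for x: defs {B0,B2,B3}
  DF⁺ = {B6,B7,B9}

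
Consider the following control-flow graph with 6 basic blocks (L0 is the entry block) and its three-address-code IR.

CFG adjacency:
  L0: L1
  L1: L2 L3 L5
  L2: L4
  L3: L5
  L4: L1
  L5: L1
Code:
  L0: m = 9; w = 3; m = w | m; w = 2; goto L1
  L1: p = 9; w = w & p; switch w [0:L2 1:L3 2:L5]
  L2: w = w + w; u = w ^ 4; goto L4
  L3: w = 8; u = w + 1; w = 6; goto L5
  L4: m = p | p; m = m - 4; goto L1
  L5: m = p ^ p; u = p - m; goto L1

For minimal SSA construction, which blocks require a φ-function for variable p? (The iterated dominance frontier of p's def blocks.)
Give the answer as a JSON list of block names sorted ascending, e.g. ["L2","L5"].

Answer: ["L1"]

Working:
idom tree: L1←L0 L2←L1 L3←L1 L4←L2 L5←L1
Join-block Dom:
  L1: preds {L0,L4,L5}: {L0} ∩ {L0,L1,L2,L4} ∩ {L0,L1,L5} = {L0}; idom=L0
  L5: preds {L1,L3}: {L0,L1} ∩ {L0,L1,L3} = {L0,L1}; idom=L1

DF walk-up:
  L1←L0: walk · to L0
  L1←L4: walk L4→L2→L1 to L0
  L1←L5: walk L5→L1 to L0
  L5←L1: walk · to L1
  L5←L3: walk L3 to L1
  L0: DF=∅
  L1: DF={L1}
  L2: DF={L1}
  L3: DF={L5}
  L4: DF={L1}
  L5: DF={L1}

φ for p: defs {L1}
  DF⁺ = {L1}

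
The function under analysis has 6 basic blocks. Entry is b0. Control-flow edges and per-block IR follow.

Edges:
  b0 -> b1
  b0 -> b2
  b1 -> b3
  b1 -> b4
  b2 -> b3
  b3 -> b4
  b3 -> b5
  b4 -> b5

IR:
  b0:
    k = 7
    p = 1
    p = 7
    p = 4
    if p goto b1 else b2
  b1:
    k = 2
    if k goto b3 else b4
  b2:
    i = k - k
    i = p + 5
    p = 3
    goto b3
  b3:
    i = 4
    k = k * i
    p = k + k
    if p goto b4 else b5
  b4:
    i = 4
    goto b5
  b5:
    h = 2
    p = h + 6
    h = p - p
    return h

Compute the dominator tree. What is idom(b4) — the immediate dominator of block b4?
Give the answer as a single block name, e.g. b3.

Answer: b0

Working:
idom tree: b1←b0 b2←b0 b3←b0 b4←b0 b5←b0
Join-block Dom:
  b3: preds {b1,b2}: {b0,b1} ∩ {b0,b2} = {b0}; idom=b0
  b4: preds {b1,b3}: {b0,b1} ∩ {b0,b3} = {b0}; idom=b0
  b5: preds {b3,b4}: {b0,b3} ∩ {b0,b4} = {b0}; idom=b0

idom(b4) = b0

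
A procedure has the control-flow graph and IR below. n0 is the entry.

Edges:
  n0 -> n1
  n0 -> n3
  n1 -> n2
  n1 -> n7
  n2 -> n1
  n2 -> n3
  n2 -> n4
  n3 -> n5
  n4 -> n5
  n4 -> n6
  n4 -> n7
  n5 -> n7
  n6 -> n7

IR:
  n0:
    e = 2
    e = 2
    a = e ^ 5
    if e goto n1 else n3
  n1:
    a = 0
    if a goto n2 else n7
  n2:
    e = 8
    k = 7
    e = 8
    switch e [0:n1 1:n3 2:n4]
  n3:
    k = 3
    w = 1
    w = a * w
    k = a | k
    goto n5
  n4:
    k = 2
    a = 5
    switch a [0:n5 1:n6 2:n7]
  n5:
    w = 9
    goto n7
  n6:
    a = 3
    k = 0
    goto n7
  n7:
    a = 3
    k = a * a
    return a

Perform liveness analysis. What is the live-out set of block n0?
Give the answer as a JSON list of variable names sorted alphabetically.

Answer: ["a"]

Derivation:
Per-block:
  n0 def {a,e} use ∅
  n1 def {a} use ∅
  n2 def {e,k} use ∅
  n3 def {k,w} use {a}
  n4 def {a,k} use ∅
  n5 def {w} use ∅
  n6 def {a,k} use ∅
  n7 def {a,k} use ∅

Live sets:
  n0: in=∅ out={a}
  n1: in=∅ out={a}
  n2: in={a} out={a}
  n3: in={a} out=∅
  n4: in=∅ out=∅
  n5: in=∅ out=∅
  n6: in=∅ out=∅
  n7: in=∅ out=∅

live-out(n0) = ["a"]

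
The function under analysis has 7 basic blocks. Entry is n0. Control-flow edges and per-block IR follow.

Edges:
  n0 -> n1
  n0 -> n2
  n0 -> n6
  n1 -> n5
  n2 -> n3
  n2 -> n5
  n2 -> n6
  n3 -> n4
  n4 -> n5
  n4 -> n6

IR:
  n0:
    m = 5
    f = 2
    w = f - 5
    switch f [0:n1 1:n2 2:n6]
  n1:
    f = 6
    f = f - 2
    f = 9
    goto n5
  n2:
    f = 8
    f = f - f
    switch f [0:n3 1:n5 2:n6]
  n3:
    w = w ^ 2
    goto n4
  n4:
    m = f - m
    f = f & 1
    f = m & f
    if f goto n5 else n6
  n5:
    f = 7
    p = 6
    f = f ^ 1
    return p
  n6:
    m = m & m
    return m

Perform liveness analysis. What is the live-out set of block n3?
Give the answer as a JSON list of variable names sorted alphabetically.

def/use:
  n0: {f,m,w} / ∅
  n1: {f} / ∅
  n2: {f} / ∅
  n3: {w} / {w}
  n4: {f,m} / {f,m}
  n5: {f,p} / ∅
  n6: {m} / {m}

Live sets:
  n0: in=∅ out={m,w}
  n1: in=∅ out=∅
  n2: in={m,w} out={f,m,w}
  n3: in={f,m,w} out={f,m}
  n4: in={f,m} out={m}
  n5: in=∅ out=∅
  n6: in={m} out=∅

live-out(n3) = ["f", "m"]

Answer: ["f", "m"]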